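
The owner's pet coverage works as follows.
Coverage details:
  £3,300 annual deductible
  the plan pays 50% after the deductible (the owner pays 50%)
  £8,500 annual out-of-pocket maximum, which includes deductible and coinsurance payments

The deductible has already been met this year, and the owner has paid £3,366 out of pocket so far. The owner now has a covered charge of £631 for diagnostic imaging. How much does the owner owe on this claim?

£315.50

The deductible is already satisfied, so the full bill goes to coinsurance.
50% of £631 = £315.50 falls to the owner.
Year-to-date out-of-pocket becomes £3,366 + £315.50 = £3,681.50, still under the £8,500 maximum, so no cap applies.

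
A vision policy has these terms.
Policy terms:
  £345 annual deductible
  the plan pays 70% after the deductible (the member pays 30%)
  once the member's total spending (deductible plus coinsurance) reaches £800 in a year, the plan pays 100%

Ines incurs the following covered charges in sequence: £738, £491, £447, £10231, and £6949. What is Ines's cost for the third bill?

£134.10

Claim 1 (£738): £345 to deductible, leaving £393; member's 30% is £117.90. Member owes £462.90 (running OOP £462.90).
Claim 2 (£491): 30% coinsurance on £491 = £147.30. Cost to member: £147.30. OOP to date £610.20.
Claim 3 (£447): deductible met; 30% of £447 = £134.10. Member owes £134.10 (running OOP £744.30).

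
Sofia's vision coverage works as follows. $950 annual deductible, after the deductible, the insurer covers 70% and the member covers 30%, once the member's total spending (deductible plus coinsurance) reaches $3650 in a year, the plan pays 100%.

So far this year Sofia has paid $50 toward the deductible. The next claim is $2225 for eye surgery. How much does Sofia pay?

Remaining deductible: $950 − $50 = $900.
The remaining $1325 (= $2225 − $900) moves to coinsurance.
30% of $1325 = $397.50 falls to the member.
So the member owes $900 + $397.50 = $1297.50 before any cap.
Year-to-date out-of-pocket becomes $50 + $1297.50 = $1347.50, still under the $3650 maximum, so no cap applies.

$1297.50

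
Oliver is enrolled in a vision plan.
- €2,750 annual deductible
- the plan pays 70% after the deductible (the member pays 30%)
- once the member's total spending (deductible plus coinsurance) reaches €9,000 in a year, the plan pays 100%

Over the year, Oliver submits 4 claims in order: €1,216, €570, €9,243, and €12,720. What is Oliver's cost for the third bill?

#1 (€1,216): entire amount goes to the deductible. Cost to member: €1,216. OOP to date €1,216.
#2 (€570): fully absorbed by the deductible. Member owes €570 (running OOP €1,786).
#3 (€9,243): €964 to deductible, leaving €8,279; member's 30% is €2,483.70. Member owes €3,447.70 (running OOP €5,233.70).

€3,447.70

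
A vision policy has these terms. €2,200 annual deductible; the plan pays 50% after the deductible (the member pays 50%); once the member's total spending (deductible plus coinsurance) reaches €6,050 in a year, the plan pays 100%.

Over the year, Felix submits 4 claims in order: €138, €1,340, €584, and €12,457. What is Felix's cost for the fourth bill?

Claim 1 — €138: entire amount goes to the deductible. Member owes €138 (running OOP €138).
Claim 2 — €1,340: fully absorbed by the deductible. Cost to member: €1,340. OOP to date €1,478.
Claim 3 — €584: fully absorbed by the deductible. Member owes €584 (running OOP €2,062).
Claim 4 — €12,457: €138 finishes the deductible; €12,319 goes to coinsurance; member's 50% is €6,159.50. Deductible plus coinsurance: €138 + €6,159.50 = €6,297.50. Adding that to €2,062 gives €8,359.50, past the €6,050 cap; member pays only €6,050 − €2,062 = €3,988.

€3,988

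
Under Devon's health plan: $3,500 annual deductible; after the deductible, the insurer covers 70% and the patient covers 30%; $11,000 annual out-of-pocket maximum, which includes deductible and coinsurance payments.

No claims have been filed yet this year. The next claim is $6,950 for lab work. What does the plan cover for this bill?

Nothing has been paid toward the $3,500 deductible, so the first $3,500 of this charge is applied there.
The remaining $3,450 (= $6,950 − $3,500) moves to coinsurance.
30% of $3,450 = $1,035 falls to the patient.
So the patient owes $3,500 + $1,035 = $4,535 before any cap.
Cumulative spending $0 + $4,535 = $4,535 stays under the $11,000 maximum.
The insurer covers the remainder: $6,950 − $4,535 = $2,415.

$2,415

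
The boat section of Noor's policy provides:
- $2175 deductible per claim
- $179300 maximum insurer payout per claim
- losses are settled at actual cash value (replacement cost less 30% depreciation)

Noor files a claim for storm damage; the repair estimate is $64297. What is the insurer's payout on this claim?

Depreciate 30%: the covered value is $64297 × 0.7 = $45007.90.
Subtract the deductible: $45007.90 − $2175 = $42832.90.
$42832.90 ≤ $179300, so the limit doesn't bind; insurer pays $42832.90.

$42832.90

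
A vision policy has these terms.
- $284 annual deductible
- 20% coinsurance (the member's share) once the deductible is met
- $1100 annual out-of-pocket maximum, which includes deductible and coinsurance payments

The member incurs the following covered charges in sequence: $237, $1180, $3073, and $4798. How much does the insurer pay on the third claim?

#1 ($237): fully absorbed by the deductible. Member pays $237; OOP now $237. Plan pays $237 − $237 = $0.
#2 ($1180): $47 finishes the deductible; $1133 goes to coinsurance; coinsurance $1133 × 20% = $226.60. Cost to member: $273.60. OOP to date $510.60. Plan pays $1180 − $273.60 = $906.40.
#3 ($3073): deductible met; 20% of $3073 = $614.60. OOP would hit $1125.20 > $1100, so the cap limits the member to $1100 − $510.60 = $589.40. Insurer: $3073 − $589.40 = $2483.60.

$2483.60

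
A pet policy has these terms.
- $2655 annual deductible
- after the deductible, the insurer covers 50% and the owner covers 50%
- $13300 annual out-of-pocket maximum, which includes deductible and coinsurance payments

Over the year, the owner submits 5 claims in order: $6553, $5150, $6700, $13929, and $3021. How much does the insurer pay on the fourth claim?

$11158

Claim 1 ($6553): deductible takes $2655, $3898 remains; 50% of $3898 = $1949. Owner owes $4604 (running OOP $4604). Insurer: $6553 − $4604 = $1949.
Claim 2 ($5150): 50% coinsurance on $5150 = $2575. Owner pays $2575; OOP now $7179. Plan pays $5150 − $2575 = $2575.
Claim 3 ($6700): 50% coinsurance on $6700 = $3350. Owner owes $3350 (running OOP $10529). Insurer: $6700 − $3350 = $3350.
Claim 4 ($13929): 50% coinsurance on $13929 = $6964.50. That would push OOP to $17493.50, over the $13300 cap, so owner pays $13300 − $10529 = $2771. Plan pays $13929 − $2771 = $11158.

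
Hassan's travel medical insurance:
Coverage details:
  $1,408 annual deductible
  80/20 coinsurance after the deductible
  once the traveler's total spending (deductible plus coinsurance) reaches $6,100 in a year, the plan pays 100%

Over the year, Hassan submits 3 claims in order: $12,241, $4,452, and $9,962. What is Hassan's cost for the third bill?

$1,635

Claim 1 — $12,241: $1,408 to deductible, leaving $10,833; coinsurance $10,833 × 20% = $2,166.60. Cost to traveler: $3,574.60. OOP to date $3,574.60.
Claim 2 — $4,452: deductible already satisfied, so traveler's share is 20% × $4,452 = $890.40. Traveler owes $890.40 (running OOP $4,465).
Claim 3 — $9,962: deductible already satisfied, so traveler's share is 20% × $9,962 = $1,992.40. Adding that to $4,465 gives $6,457.40, past the $6,100 cap; traveler pays only $6,100 − $4,465 = $1,635.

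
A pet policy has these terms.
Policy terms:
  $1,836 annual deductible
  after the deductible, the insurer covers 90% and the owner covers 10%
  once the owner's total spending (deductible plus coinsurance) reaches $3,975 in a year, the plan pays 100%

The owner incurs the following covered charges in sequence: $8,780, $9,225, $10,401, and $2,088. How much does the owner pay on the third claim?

$522.10

Bill 1, $8,780: deductible takes $1,836, $6,944 remains; coinsurance $6,944 × 10% = $694.40. Owner owes $2,530.40 (running OOP $2,530.40).
Bill 2, $9,225: deductible already satisfied, so owner's share is 10% × $9,225 = $922.50. Owner owes $922.50 (running OOP $3,452.90).
Bill 3, $10,401: deductible met; 10% of $10,401 = $1,040.10. OOP would hit $4,493 > $3,975, so the cap limits the owner to $3,975 − $3,452.90 = $522.10.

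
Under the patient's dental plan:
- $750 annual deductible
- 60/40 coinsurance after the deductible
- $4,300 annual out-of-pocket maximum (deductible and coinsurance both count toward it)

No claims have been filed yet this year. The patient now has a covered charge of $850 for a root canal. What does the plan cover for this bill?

$60

The full $750 deductible is still open; $750 of this bill applies to it.
That leaves $850 − $750 = $100 for coinsurance.
40% of $100 = $40 falls to the patient.
That puts the patient's cost at $750 + $40 = $790 before any cap.
Year-to-date out-of-pocket becomes $0 + $790 = $790, still under the $4,300 maximum, so no cap applies.
The plan picks up $850 − $790 = $60.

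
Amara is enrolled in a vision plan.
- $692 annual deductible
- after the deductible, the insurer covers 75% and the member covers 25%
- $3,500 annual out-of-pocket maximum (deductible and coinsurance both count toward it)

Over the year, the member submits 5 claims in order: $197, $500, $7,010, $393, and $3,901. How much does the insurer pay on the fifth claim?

Claim 1 ($197): all of it applies to the deductible. Member owes $197 (running OOP $197). Plan pays $197 − $197 = $0.
Claim 2 ($500): $495 finishes the deductible; $5 goes to coinsurance; coinsurance $5 × 25% = $1.25. Member owes $496.25 (running OOP $693.25). Plan pays $500 − $496.25 = $3.75.
Claim 3 ($7,010): deductible met; 25% of $7,010 = $1,752.50. Member owes $1,752.50 (running OOP $2,445.75). Insurer: $7,010 − $1,752.50 = $5,257.50.
Claim 4 ($393): deductible already satisfied, so member's share is 25% × $393 = $98.25. Cost to member: $98.25. OOP to date $2,544. Insurer: $393 − $98.25 = $294.75.
Claim 5 ($3,901): deductible already satisfied, so member's share is 25% × $3,901 = $975.25. That would push OOP to $3,519.25, over the $3,500 cap, so member pays $3,500 − $2,544 = $956. Insurer: $3,901 − $956 = $2,945.

$2,945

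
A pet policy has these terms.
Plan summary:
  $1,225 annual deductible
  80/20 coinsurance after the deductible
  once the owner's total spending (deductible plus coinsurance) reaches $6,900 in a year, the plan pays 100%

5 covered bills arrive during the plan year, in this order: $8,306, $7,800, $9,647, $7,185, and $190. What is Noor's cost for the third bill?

Claim 1 ($8,306): deductible takes $1,225, $7,081 remains; 20% of $7,081 = $1,416.20. Owner owes $2,641.20 (running OOP $2,641.20).
Claim 2 ($7,800): deductible already satisfied, so owner's share is 20% × $7,800 = $1,560. Owner pays $1,560; OOP now $4,201.20.
Claim 3 ($9,647): 20% coinsurance on $9,647 = $1,929.40. Owner owes $1,929.40 (running OOP $6,130.60).

$1,929.40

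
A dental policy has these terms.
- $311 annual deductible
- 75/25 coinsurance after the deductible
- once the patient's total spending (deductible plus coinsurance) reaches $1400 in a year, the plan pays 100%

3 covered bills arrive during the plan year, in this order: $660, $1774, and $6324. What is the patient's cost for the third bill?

$558.25

Claim 1 ($660): $311 finishes the deductible; $349 goes to coinsurance; patient's 25% is $87.25. Cost to patient: $398.25. OOP to date $398.25.
Claim 2 ($1774): deductible met; 25% of $1774 = $443.50. Patient owes $443.50 (running OOP $841.75).
Claim 3 ($6324): 25% coinsurance on $6324 = $1581. OOP would hit $2422.75 > $1400, so the cap limits the patient to $1400 − $841.75 = $558.25.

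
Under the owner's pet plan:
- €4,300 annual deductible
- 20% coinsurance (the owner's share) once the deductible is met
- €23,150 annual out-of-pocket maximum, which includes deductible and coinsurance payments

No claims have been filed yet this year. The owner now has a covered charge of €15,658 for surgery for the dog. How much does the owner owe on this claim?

€6,571.60

The full €4,300 deductible is still open; €4,300 of this bill applies to it.
That leaves €15,658 − €4,300 = €11,358 for coinsurance.
Coinsurance: €11,358 × 20% = €2,271.60.
So the owner owes €4,300 + €2,271.60 = €6,571.60 before any cap.
Year-to-date out-of-pocket becomes €0 + €6,571.60 = €6,571.60, still under the €23,150 maximum, so no cap applies.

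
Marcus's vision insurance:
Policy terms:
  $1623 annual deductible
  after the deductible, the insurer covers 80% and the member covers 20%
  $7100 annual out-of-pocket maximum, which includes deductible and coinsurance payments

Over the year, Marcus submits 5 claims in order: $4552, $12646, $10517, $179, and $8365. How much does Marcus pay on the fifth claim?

#1 ($4552): $1623 finishes the deductible; $2929 goes to coinsurance; 20% of $2929 = $585.80. Member pays $2208.80; OOP now $2208.80.
#2 ($12646): deductible already satisfied, so member's share is 20% × $12646 = $2529.20. Member pays $2529.20; OOP now $4738.
#3 ($10517): deductible already satisfied, so member's share is 20% × $10517 = $2103.40. Member pays $2103.40; OOP now $6841.40.
#4 ($179): deductible already satisfied, so member's share is 20% × $179 = $35.80. Member owes $35.80 (running OOP $6877.20).
#5 ($8365): deductible met; 20% of $8365 = $1673. OOP would hit $8550.20 > $7100, so the cap limits the member to $7100 − $6877.20 = $222.80.

$222.80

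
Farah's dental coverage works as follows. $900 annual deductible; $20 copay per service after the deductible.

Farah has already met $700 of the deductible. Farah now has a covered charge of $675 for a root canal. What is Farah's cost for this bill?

$220

Remaining deductible: $900 − $700 = $200.
That leaves $675 − $200 = $475 for the copay.
Copay on this service: $20.
Patient responsibility: $200 + $20 = $220.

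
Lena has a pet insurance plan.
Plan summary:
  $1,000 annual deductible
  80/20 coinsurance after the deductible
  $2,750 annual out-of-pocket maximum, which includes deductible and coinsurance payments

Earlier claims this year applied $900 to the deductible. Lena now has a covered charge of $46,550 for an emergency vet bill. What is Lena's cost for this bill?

$1,850

Remaining deductible: $1,000 − $900 = $100.
The remaining $46,450 (= $46,550 − $100) moves to coinsurance.
Coinsurance: $46,450 × 20% = $9,290.
Owner responsibility before any cap: $100 + $9,290 = $9,390.
Adding $9,390 to the $900 already spent would give $10,290, which exceeds the $2,750 cap; the owner pays just $2,750 − $900 = $1,850.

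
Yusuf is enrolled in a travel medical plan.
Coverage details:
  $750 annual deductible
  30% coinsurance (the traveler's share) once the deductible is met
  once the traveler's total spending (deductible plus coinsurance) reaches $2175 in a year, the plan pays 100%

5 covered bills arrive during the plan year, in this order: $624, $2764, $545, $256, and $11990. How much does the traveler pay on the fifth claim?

Claim 1 ($624): fully absorbed by the deductible. Cost to traveler: $624. OOP to date $624.
Claim 2 ($2764): $126 finishes the deductible; $2638 goes to coinsurance; coinsurance $2638 × 30% = $791.40. Traveler owes $917.40 (running OOP $1541.40).
Claim 3 ($545): 30% coinsurance on $545 = $163.50. Traveler owes $163.50 (running OOP $1704.90).
Claim 4 ($256): deductible met; 30% of $256 = $76.80. Traveler owes $76.80 (running OOP $1781.70).
Claim 5 ($11990): deductible met; 30% of $11990 = $3597. OOP would hit $5378.70 > $2175, so the cap limits the traveler to $2175 − $1781.70 = $393.30.

$393.30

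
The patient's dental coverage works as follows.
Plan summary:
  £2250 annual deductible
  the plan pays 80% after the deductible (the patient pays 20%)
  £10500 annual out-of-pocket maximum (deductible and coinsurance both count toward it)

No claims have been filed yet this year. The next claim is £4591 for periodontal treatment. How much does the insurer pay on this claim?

£1872.80

Deductible not yet touched, so the first £2250 of the bill goes to the deductible.
The remaining £2341 (= £4591 − £2250) moves to coinsurance.
Patient's 20% share of £2341 is £468.20.
That puts the patient's cost at £2250 + £468.20 = £2718.20 before any cap.
Year-to-date out-of-pocket becomes £0 + £2718.20 = £2718.20, still under the £10500 maximum, so no cap applies.
Insurer pays the balance: £4591 − £2718.20 = £1872.80.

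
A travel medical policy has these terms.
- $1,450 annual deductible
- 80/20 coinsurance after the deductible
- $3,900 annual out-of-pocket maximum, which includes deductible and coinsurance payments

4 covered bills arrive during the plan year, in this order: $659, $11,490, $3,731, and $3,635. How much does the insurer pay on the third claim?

$3,420.80

Claim 1 — $659: all of it applies to the deductible. Traveler owes $659 (running OOP $659). Plan pays $659 − $659 = $0.
Claim 2 — $11,490: $791 to deductible, leaving $10,699; coinsurance $10,699 × 20% = $2,139.80. Traveler owes $2,930.80 (running OOP $3,589.80). Plan pays $11,490 − $2,930.80 = $8,559.20.
Claim 3 — $3,731: 20% coinsurance on $3,731 = $746.20. Adding that to $3,589.80 gives $4,336, past the $3,900 cap; traveler pays only $3,900 − $3,589.80 = $310.20. Plan pays $3,731 − $310.20 = $3,420.80.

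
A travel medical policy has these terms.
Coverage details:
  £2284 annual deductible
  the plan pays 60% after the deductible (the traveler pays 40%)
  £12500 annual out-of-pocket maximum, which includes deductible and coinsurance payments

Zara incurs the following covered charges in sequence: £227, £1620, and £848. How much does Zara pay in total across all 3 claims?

£2448.40

Claim 1 — £227: fully absorbed by the deductible. Traveler owes £227 (running OOP £227).
Claim 2 — £1620: fully absorbed by the deductible. Traveler owes £1620 (running OOP £1847).
Claim 3 — £848: deductible takes £437, £411 remains; coinsurance £411 × 40% = £164.40. Traveler owes £601.40 (running OOP £2448.40).
Summing the traveler's payments: £227 + £1620 + £601.40 = £2448.40.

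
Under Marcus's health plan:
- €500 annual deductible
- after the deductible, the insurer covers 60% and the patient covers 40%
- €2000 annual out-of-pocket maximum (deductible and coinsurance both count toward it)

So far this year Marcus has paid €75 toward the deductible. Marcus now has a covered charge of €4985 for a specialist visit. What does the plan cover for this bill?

Deductible still to meet: €500 − €75 = €425.
After the €425 deductible portion, €4985 − €425 = €4560 is subject to coinsurance.
40% of €4560 = €1824 falls to the patient.
That puts the patient's cost at €425 + €1824 = €2249 before any cap.
That would bring total out-of-pocket to €2324, past the €2000 cap. The patient is capped at €2000 − €75 = €1925 on this claim.
Insurer pays the balance: €4985 − €1925 = €3060.

€3060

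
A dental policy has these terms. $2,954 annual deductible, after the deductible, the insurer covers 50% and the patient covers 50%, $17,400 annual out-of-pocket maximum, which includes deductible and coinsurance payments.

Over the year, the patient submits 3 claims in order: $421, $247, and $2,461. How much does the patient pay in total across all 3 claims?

$3,041.50

Claim 1 ($421): all of it applies to the deductible. Cost to patient: $421. OOP to date $421.
Claim 2 ($247): entire amount goes to the deductible. Patient pays $247; OOP now $668.
Claim 3 ($2,461): $2,286 finishes the deductible; $175 goes to coinsurance; 50% of $175 = $87.50. Cost to patient: $2,373.50. OOP to date $3,041.50.
Total paid by the patient: $421 + $247 + $2,373.50 = $3,041.50.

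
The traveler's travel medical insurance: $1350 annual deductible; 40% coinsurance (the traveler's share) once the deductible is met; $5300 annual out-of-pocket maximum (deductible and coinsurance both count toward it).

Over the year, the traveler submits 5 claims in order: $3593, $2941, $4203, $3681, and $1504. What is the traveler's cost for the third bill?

$1681.20

Claim 1 ($3593): $1350 finishes the deductible; $2243 goes to coinsurance; 40% of $2243 = $897.20. Traveler owes $2247.20 (running OOP $2247.20).
Claim 2 ($2941): deductible met; 40% of $2941 = $1176.40. Traveler owes $1176.40 (running OOP $3423.60).
Claim 3 ($4203): deductible met; 40% of $4203 = $1681.20. Traveler owes $1681.20 (running OOP $5104.80).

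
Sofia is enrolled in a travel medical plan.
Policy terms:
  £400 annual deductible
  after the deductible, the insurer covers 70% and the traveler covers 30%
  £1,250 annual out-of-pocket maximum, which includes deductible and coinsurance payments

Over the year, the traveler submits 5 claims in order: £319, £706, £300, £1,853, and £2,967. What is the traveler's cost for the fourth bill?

Bill 1, £319: fully absorbed by the deductible. Cost to traveler: £319. OOP to date £319.
Bill 2, £706: £81 to deductible, leaving £625; 30% of £625 = £187.50. Traveler pays £268.50; OOP now £587.50.
Bill 3, £300: deductible already satisfied, so traveler's share is 30% × £300 = £90. Traveler owes £90 (running OOP £677.50).
Bill 4, £1,853: deductible already satisfied, so traveler's share is 30% × £1,853 = £555.90. Traveler pays £555.90; OOP now £1,233.40.

£555.90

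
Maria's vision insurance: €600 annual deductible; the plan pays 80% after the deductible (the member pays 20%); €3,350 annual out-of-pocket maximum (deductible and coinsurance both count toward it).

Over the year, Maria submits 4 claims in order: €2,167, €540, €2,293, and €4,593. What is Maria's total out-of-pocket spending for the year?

€2,398.60

Claim 1 (€2,167): €600 finishes the deductible; €1,567 goes to coinsurance; member's 20% is €313.40. Member pays €913.40; OOP now €913.40.
Claim 2 (€540): deductible met; 20% of €540 = €108. Member owes €108 (running OOP €1,021.40).
Claim 3 (€2,293): deductible met; 20% of €2,293 = €458.60. Member owes €458.60 (running OOP €1,480).
Claim 4 (€4,593): deductible met; 20% of €4,593 = €918.60. Member pays €918.60; OOP now €2,398.60.
Summing the member's payments: €913.40 + €108 + €458.60 + €918.60 = €2,398.60.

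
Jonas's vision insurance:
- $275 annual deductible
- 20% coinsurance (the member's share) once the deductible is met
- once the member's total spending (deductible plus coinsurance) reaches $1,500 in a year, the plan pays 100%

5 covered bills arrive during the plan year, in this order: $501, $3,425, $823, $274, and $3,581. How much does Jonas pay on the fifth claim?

Bill 1, $501: $275 finishes the deductible; $226 goes to coinsurance; 20% of $226 = $45.20. Cost to member: $320.20. OOP to date $320.20.
Bill 2, $3,425: 20% coinsurance on $3,425 = $685. Member pays $685; OOP now $1,005.20.
Bill 3, $823: deductible met; 20% of $823 = $164.60. Member owes $164.60 (running OOP $1,169.80).
Bill 4, $274: deductible met; 20% of $274 = $54.80. Member owes $54.80 (running OOP $1,224.60).
Bill 5, $3,581: deductible met; 20% of $3,581 = $716.20. OOP would hit $1,940.80 > $1,500, so the cap limits the member to $1,500 − $1,224.60 = $275.40.

$275.40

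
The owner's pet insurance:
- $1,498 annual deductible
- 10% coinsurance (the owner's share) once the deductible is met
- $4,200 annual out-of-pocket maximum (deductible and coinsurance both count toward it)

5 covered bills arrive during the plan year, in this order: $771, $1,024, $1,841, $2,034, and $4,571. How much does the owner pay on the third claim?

Bill 1, $771: fully absorbed by the deductible. Owner pays $771; OOP now $771.
Bill 2, $1,024: deductible takes $727, $297 remains; owner's 10% is $29.70. Owner owes $756.70 (running OOP $1,527.70).
Bill 3, $1,841: deductible met; 10% of $1,841 = $184.10. Owner pays $184.10; OOP now $1,711.80.

$184.10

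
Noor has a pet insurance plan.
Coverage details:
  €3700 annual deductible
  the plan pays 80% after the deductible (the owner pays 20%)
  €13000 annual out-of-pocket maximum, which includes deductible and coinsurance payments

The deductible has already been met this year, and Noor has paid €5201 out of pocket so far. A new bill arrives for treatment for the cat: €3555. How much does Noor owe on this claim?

€711

The deductible is already satisfied, so the full bill goes to coinsurance.
Owner's 20% share of €3555 is €711.
Total out-of-pocket so far would be €5201 + €711 = €5912, below the €13000 cap — no reduction.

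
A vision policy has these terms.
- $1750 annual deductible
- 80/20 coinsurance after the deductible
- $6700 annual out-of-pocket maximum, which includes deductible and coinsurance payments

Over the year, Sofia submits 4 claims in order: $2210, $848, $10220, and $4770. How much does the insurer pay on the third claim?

$8176

#1 ($2210): $1750 to deductible, leaving $460; 20% of $460 = $92. Member pays $1842; OOP now $1842. Plan pays $2210 − $1842 = $368.
#2 ($848): deductible met; 20% of $848 = $169.60. Member owes $169.60 (running OOP $2011.60). Insurer: $848 − $169.60 = $678.40.
#3 ($10220): deductible already satisfied, so member's share is 20% × $10220 = $2044. Member owes $2044 (running OOP $4055.60). Insurer: $10220 − $2044 = $8176.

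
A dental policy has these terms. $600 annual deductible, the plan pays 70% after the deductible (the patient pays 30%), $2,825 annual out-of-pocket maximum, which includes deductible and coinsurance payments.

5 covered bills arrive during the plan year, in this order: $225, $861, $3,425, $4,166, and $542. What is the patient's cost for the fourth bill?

Claim 1 — $225: all of it applies to the deductible. Patient owes $225 (running OOP $225).
Claim 2 — $861: $375 finishes the deductible; $486 goes to coinsurance; coinsurance $486 × 30% = $145.80. Cost to patient: $520.80. OOP to date $745.80.
Claim 3 — $3,425: 30% coinsurance on $3,425 = $1,027.50. Patient pays $1,027.50; OOP now $1,773.30.
Claim 4 — $4,166: deductible already satisfied, so patient's share is 30% × $4,166 = $1,249.80. Adding that to $1,773.30 gives $3,023.10, past the $2,825 cap; patient pays only $2,825 − $1,773.30 = $1,051.70.

$1,051.70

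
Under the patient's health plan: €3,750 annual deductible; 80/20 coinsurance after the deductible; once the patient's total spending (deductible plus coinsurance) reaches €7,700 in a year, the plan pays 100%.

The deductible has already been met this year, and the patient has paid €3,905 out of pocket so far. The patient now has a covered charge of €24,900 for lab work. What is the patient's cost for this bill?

€3,795

With the deductible met, the entire €24,900 is subject to coinsurance.
Patient's 20% share of €24,900 is €4,980.
Year-to-date out-of-pocket would reach €3,905 + €4,980 = €8,885, above the €7,700 maximum, so the patient pays only €7,700 − €3,905 = €3,795.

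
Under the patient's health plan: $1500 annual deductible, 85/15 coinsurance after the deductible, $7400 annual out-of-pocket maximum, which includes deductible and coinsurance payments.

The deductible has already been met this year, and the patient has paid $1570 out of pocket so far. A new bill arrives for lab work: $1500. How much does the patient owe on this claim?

$225

With the deductible met, the entire $1500 is subject to coinsurance.
Coinsurance: $1500 × 15% = $225.
Cumulative spending $1570 + $225 = $1795 stays under the $7400 maximum.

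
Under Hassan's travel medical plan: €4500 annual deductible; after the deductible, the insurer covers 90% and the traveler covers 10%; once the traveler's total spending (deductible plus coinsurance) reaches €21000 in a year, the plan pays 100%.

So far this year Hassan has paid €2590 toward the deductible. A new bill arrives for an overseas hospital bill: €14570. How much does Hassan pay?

€2590 of the €4500 deductible is already met, leaving €1910.
That leaves €14570 − €1910 = €12660 for coinsurance.
Coinsurance: €12660 × 10% = €1266.
That puts the traveler's cost at €1910 + €1266 = €3176 before any cap.
Total out-of-pocket so far would be €2590 + €3176 = €5766, below the €21000 cap — no reduction.

€3176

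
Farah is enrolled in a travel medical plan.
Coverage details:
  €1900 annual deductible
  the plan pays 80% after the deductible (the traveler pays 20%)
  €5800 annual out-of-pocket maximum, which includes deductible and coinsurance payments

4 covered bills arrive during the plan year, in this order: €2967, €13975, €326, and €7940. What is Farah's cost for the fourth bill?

Claim 1 (€2967): €1900 finishes the deductible; €1067 goes to coinsurance; traveler's 20% is €213.40. Traveler pays €2113.40; OOP now €2113.40.
Claim 2 (€13975): deductible met; 20% of €13975 = €2795. Traveler pays €2795; OOP now €4908.40.
Claim 3 (€326): deductible already satisfied, so traveler's share is 20% × €326 = €65.20. Traveler pays €65.20; OOP now €4973.60.
Claim 4 (€7940): 20% coinsurance on €7940 = €1588. Adding that to €4973.60 gives €6561.60, past the €5800 cap; traveler pays only €5800 − €4973.60 = €826.40.

€826.40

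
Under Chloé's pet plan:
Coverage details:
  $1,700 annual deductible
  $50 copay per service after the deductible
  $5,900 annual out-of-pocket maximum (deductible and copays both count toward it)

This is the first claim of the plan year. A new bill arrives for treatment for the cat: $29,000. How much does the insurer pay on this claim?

Nothing has been paid toward the $1,700 deductible, so the first $1,700 of this charge is applied there.
The remaining $27,300 (= $29,000 − $1,700) moves to the copay.
Copay on this service: $50.
So the owner owes $1,700 + $50 = $1,750 before any cap.
Cumulative spending $0 + $1,750 = $1,750 stays under the $5,900 maximum.
The plan picks up $29,000 − $1,750 = $27,250.

$27,250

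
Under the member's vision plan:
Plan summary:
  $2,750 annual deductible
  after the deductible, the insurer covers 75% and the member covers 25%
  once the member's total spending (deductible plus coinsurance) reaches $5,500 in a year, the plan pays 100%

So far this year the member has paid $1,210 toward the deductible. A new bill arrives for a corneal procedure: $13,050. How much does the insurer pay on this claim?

$1,210 of the $2,750 deductible is already met, leaving $1,540.
After the $1,540 deductible portion, $13,050 − $1,540 = $11,510 is subject to coinsurance.
Member's 25% share of $11,510 is $2,877.50.
Member responsibility before any cap: $1,540 + $2,877.50 = $4,417.50.
That would bring total out-of-pocket to $5,627.50, past the $5,500 cap. The member is capped at $5,500 − $1,210 = $4,290 on this claim.
The plan picks up $13,050 − $4,290 = $8,760.

$8,760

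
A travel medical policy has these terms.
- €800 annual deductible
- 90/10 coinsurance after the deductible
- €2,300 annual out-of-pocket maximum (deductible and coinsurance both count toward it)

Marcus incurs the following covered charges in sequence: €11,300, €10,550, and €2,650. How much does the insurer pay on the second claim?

€10,100

Claim 1 (€11,300): deductible takes €800, €10,500 remains; traveler's 10% is €1,050. Traveler owes €1,850 (running OOP €1,850). Insurer: €11,300 − €1,850 = €9,450.
Claim 2 (€10,550): deductible already satisfied, so traveler's share is 10% × €10,550 = €1,055. That would push OOP to €2,905, over the €2,300 cap, so traveler pays €2,300 − €1,850 = €450. Insurer: €10,550 − €450 = €10,100.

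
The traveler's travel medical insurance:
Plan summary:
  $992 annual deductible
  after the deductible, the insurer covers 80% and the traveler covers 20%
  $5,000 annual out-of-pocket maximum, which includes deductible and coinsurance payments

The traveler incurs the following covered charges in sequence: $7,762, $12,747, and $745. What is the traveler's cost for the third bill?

Claim 1 — $7,762: $992 to deductible, leaving $6,770; coinsurance $6,770 × 20% = $1,354. Traveler owes $2,346 (running OOP $2,346).
Claim 2 — $12,747: deductible already satisfied, so traveler's share is 20% × $12,747 = $2,549.40. Traveler pays $2,549.40; OOP now $4,895.40.
Claim 3 — $745: deductible already satisfied, so traveler's share is 20% × $745 = $149. Adding that to $4,895.40 gives $5,044.40, past the $5,000 cap; traveler pays only $5,000 − $4,895.40 = $104.60.

$104.60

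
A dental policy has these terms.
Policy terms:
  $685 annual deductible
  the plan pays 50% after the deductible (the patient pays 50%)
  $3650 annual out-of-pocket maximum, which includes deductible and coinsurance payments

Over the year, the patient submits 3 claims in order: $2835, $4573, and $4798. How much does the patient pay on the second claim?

#1 ($2835): $685 finishes the deductible; $2150 goes to coinsurance; 50% of $2150 = $1075. Cost to patient: $1760. OOP to date $1760.
#2 ($4573): deductible met; 50% of $4573 = $2286.50. That would push OOP to $4046.50, over the $3650 cap, so patient pays $3650 − $1760 = $1890.

$1890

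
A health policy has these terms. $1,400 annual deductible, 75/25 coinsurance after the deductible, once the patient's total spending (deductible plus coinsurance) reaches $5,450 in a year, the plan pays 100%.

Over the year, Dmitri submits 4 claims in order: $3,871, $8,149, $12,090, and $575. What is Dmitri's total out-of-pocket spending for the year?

#1 ($3,871): deductible takes $1,400, $2,471 remains; 25% of $2,471 = $617.75. Cost to patient: $2,017.75. OOP to date $2,017.75.
#2 ($8,149): 25% coinsurance on $8,149 = $2,037.25. Patient owes $2,037.25 (running OOP $4,055).
#3 ($12,090): deductible already satisfied, so patient's share is 25% × $12,090 = $3,022.50. OOP would hit $7,077.50 > $5,450, so the cap limits the patient to $5,450 − $4,055 = $1,395.
#4 ($575): deductible met; 25% of $575 = $143.75. Adding that to $5,450 gives $5,593.75, past the $5,450 cap; patient pays only $5,450 − $5,450 = $0.
Summing the patient's payments: $2,017.75 + $2,037.25 + $1,395 + $0 = $5,450.

$5,450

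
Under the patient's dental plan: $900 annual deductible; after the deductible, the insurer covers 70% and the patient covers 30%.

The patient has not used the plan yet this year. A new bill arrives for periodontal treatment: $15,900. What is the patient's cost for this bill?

$5,400

Deductible not yet touched, so the first $900 of the bill goes to the deductible.
The remaining $15,000 (= $15,900 − $900) moves to coinsurance.
Coinsurance: $15,000 × 30% = $4,500.
So the patient owes $900 + $4,500 = $5,400.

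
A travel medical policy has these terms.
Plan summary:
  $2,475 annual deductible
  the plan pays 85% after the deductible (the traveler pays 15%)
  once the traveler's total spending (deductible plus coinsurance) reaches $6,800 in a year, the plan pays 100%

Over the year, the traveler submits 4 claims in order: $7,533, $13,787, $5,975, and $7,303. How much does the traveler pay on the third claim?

Claim 1 ($7,533): $2,475 to deductible, leaving $5,058; coinsurance $5,058 × 15% = $758.70. Cost to traveler: $3,233.70. OOP to date $3,233.70.
Claim 2 ($13,787): deductible met; 15% of $13,787 = $2,068.05. Traveler pays $2,068.05; OOP now $5,301.75.
Claim 3 ($5,975): deductible met; 15% of $5,975 = $896.25. Cost to traveler: $896.25. OOP to date $6,198.

$896.25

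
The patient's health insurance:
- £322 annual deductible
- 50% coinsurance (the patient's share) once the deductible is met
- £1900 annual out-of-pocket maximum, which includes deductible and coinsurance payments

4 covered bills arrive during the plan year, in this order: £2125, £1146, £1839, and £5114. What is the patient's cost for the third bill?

Claim 1 (£2125): £322 finishes the deductible; £1803 goes to coinsurance; 50% of £1803 = £901.50. Patient owes £1223.50 (running OOP £1223.50).
Claim 2 (£1146): deductible met; 50% of £1146 = £573. Patient pays £573; OOP now £1796.50.
Claim 3 (£1839): deductible already satisfied, so patient's share is 50% × £1839 = £919.50. That would push OOP to £2716, over the £1900 cap, so patient pays £1900 − £1796.50 = £103.50.

£103.50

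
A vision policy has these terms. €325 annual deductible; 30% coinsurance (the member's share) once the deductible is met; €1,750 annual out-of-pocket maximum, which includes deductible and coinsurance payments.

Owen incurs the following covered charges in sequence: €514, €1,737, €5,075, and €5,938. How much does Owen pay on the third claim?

€847.20

Bill 1, €514: deductible takes €325, €189 remains; member's 30% is €56.70. Cost to member: €381.70. OOP to date €381.70.
Bill 2, €1,737: 30% coinsurance on €1,737 = €521.10. Cost to member: €521.10. OOP to date €902.80.
Bill 3, €5,075: 30% coinsurance on €5,075 = €1,522.50. Adding that to €902.80 gives €2,425.30, past the €1,750 cap; member pays only €1,750 − €902.80 = €847.20.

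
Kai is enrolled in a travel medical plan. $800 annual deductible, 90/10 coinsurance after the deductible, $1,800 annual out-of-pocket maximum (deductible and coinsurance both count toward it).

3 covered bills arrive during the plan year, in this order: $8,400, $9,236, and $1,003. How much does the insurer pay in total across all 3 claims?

$16,839

Bill 1, $8,400: $800 finishes the deductible; $7,600 goes to coinsurance; coinsurance $7,600 × 10% = $760. Traveler owes $1,560 (running OOP $1,560). Insurer: $8,400 − $1,560 = $6,840.
Bill 2, $9,236: deductible already satisfied, so traveler's share is 10% × $9,236 = $923.60. Adding that to $1,560 gives $2,483.60, past the $1,800 cap; traveler pays only $1,800 − $1,560 = $240. Plan pays $9,236 − $240 = $8,996.
Bill 3, $1,003: 10% coinsurance on $1,003 = $100.30. Adding that to $1,800 gives $1,900.30, past the $1,800 cap; traveler pays only $1,800 − $1,800 = $0. Plan pays $1,003 − $0 = $1,003.
Insurer total = bills − traveler's total = $18,639 − $1,800 = $16,839.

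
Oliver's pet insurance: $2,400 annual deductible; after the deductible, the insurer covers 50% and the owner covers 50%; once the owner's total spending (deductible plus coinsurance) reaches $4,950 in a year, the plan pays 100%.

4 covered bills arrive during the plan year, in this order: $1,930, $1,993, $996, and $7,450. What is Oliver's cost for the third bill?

Claim 1 — $1,930: fully absorbed by the deductible. Owner pays $1,930; OOP now $1,930.
Claim 2 — $1,993: $470 to deductible, leaving $1,523; coinsurance $1,523 × 50% = $761.50. Owner pays $1,231.50; OOP now $3,161.50.
Claim 3 — $996: 50% coinsurance on $996 = $498. Cost to owner: $498. OOP to date $3,659.50.

$498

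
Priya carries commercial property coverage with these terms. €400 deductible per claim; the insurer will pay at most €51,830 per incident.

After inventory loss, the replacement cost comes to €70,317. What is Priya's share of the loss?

Subtract the deductible: €70,317 − €400 = €69,917.
The €51,830 per-incident cap binds; insurer pays €51,830.
Out of pocket: €70,317 − €51,830 = €18,487.

€18,487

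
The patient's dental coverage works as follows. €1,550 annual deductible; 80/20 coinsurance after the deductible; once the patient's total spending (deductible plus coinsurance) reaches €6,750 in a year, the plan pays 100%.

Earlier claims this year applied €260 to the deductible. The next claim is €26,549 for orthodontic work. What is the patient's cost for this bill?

€6,341.80

€260 of the €1,550 deductible is already met, leaving €1,290.
The remaining €25,259 (= €26,549 − €1,290) moves to coinsurance.
20% of €25,259 = €5,051.80 falls to the patient.
So the patient owes €1,290 + €5,051.80 = €6,341.80 before any cap.
Total out-of-pocket so far would be €260 + €6,341.80 = €6,601.80, below the €6,750 cap — no reduction.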